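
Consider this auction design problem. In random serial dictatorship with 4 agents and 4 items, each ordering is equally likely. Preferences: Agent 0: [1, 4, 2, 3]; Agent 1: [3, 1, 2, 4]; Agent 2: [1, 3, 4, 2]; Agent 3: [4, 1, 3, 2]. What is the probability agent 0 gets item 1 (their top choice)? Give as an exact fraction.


Step 1: Agent 0 wants item 1
Step 2: There are 24 possible orderings of agents
Step 3: In 12 orderings, agent 0 gets item 1
Step 4: Probability = 12/24 = 1/2

1/2


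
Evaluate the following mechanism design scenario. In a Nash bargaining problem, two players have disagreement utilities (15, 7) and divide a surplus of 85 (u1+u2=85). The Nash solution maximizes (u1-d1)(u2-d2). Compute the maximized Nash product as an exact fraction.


Step 1: The Nash solution splits surplus symmetrically above the disagreement point
Step 2: u1 = (total + d1 - d2)/2 = (85 + 15 - 7)/2 = 93/2
Step 3: u2 = (total - d1 + d2)/2 = (85 - 15 + 7)/2 = 77/2
Step 4: Nash product = (93/2 - 15) * (77/2 - 7)
Step 5: = 63/2 * 63/2 = 3969/4

3969/4


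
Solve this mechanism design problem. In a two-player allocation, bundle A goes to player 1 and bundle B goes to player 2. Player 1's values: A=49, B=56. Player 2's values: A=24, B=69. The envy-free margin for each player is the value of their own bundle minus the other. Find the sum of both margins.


Step 1: Player 1's margin = v1(A) - v1(B) = 49 - 56 = -7
Step 2: Player 2's margin = v2(B) - v2(A) = 69 - 24 = 45
Step 3: Total margin = -7 + 45 = 38

38


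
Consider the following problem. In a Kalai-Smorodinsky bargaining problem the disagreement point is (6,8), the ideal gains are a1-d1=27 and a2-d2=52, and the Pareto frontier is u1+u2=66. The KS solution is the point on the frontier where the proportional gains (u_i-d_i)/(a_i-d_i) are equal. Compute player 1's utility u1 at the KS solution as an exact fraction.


Step 1: At the KS point, (u1-d1)/r1 = (u2-d2)/r2 = t and u1+u2 = 66
Step 2: u1 = d1 + r1*t and u2 = d2 + r2*t, so (d1 + r1*t) + (d2 + r2*t) = 66
Step 3: t = (66 - 6 - 8)/(27 + 52) = 52/79
Step 4: u1 = d1 + r1*t = 6 + 27 * 52/79 = 1878/79
Step 5: (Check: u2 = d2 + r2*t = 3336/79; u1+u2 = 1878/79 + 3336/79 = 66, on the frontier.)

1878/79


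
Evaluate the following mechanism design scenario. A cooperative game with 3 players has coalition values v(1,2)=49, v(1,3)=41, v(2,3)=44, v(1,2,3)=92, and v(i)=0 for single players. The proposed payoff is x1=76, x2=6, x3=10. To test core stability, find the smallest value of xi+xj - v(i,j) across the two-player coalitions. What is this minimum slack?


Step 1: Slack for coalition (1,2): x1+x2 - v12 = 82 - 49 = 33
Step 2: Slack for coalition (1,3): x1+x3 - v13 = 86 - 41 = 45
Step 3: Slack for coalition (2,3): x2+x3 - v23 = 16 - 44 = -28
Step 4: Minimum slack = min(33, 45, -28) = -28, attained by (2,3); coalition (2,3) can block (slack < 0), so the allocation is not in the core

-28


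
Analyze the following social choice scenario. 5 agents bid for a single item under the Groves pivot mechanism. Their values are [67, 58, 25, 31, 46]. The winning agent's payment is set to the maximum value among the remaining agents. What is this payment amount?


Step 1: The efficient winner is agent 0 with value 67
Step 2: Other agents' values: [58, 25, 31, 46]
Step 3: Pivot payment = max(others) = 58
Step 4: The winner pays 58

58


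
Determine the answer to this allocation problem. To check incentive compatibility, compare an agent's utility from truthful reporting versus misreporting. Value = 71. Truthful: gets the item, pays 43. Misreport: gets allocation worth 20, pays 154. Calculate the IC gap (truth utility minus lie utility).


Step 1: U(truth) = value - payment = 71 - 43 = 28
Step 2: U(lie) = allocation - payment = 20 - 154 = -134
Step 3: IC gap = 28 - (-134) = 162

162


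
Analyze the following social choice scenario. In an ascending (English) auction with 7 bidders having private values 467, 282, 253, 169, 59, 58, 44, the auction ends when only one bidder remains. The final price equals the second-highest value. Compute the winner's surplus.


Step 1: Identify the highest value: 467
Step 2: Identify the second-highest value: 282
Step 3: The final price = second-highest value = 282
Step 4: Surplus = 467 - 282 = 185

185


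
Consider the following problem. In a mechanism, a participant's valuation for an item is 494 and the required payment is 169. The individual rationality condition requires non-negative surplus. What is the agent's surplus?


Step 1: Surplus = value - payment = 494 - 169 = 325
Step 2: IR is satisfied (surplus >= 0)

325


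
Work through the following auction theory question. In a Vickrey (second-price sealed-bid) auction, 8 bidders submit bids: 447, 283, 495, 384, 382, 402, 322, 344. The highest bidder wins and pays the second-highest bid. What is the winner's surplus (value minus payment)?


Step 1: Sort bids in descending order: 495, 447, 402, 384, 382, 344, 322, 283
Step 2: The winning bid is the highest: 495
Step 3: The payment equals the second-highest bid: 447
Step 4: Surplus = winner's bid - payment = 495 - 447 = 48

48


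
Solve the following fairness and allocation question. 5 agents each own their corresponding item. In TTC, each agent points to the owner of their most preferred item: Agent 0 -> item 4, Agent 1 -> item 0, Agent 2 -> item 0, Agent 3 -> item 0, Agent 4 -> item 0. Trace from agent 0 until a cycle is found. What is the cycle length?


Step 1: Trace the pointer graph from agent 0: 0 -> 4 -> 0
Step 2: A cycle is detected when we revisit agent 0
Step 3: The cycle is: 0 -> 4 -> 0
Step 4: Cycle length = 2

2


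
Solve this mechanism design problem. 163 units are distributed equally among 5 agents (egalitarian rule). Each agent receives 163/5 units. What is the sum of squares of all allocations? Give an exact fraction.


Step 1: Each agent's share = 163/5
Step 2: Square of each share = (163/5)^2 = 26569/25
Step 3: Sum of squares = 5 * 26569/25 = 26569/5

26569/5


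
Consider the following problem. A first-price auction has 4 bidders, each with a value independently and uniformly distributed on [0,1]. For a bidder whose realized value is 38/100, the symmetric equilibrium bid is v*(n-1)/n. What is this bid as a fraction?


Step 1: The symmetric BNE bidding function is b(v) = v * (n-1) / n
Step 2: Substitute v = 19/50 and n = 4
Step 3: b = 19/50 * 3/4
Step 4: b = 57/200

57/200


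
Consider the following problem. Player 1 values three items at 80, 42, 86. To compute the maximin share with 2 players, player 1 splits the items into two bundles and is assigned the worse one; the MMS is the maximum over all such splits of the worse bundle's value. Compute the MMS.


Step 1: Item values = 80, 42, 86
Step 2: Enumerate all 2-bundle partitions and take the smaller bundle:
  Partition 1: {80} vs {42,86} -> bundles 80, 128; min = 80
  Partition 2: {42} vs {80,86} -> bundles 42, 166; min = 42
  Partition 3: {86} vs {80,42} -> bundles 86, 122; min = 86
Step 3: MMS = max(80, 42, 86) = 86

86


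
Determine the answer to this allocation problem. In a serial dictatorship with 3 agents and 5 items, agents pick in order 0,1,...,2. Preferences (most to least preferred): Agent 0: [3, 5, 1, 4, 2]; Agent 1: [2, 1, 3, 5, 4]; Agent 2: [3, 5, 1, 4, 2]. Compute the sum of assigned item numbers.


Step 1: Agent 0 picks item 3
Step 2: Agent 1 picks item 2
Step 3: Agent 2 picks item 5
Step 4: Sum = 3 + 2 + 5 = 10

10


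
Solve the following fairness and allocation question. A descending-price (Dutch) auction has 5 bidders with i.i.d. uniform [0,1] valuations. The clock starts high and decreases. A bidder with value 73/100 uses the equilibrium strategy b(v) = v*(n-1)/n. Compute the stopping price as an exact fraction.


Step 1: Dutch auctions are strategically equivalent to first-price auctions
Step 2: The equilibrium bid is b(v) = v*(n-1)/n
Step 3: b = 73/100 * 4/5
Step 4: b = 73/125

73/125


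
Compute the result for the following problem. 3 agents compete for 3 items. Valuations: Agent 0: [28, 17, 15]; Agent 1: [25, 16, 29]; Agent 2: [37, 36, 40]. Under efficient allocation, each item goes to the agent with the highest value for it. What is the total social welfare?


Step 1: For each item, find the maximum value among all agents.
Step 2: Item 0 -> Agent 2 (value 37)
Step 3: Item 1 -> Agent 2 (value 36)
Step 4: Item 2 -> Agent 2 (value 40)
Step 5: Total welfare = 37 + 36 + 40 = 113

113


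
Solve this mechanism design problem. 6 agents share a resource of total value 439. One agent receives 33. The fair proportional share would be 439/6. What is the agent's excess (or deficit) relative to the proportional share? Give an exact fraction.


Step 1: Proportional share = 439/6
Step 2: Agent's actual allocation = 33
Step 3: Excess = 33 - 439/6 = -241/6

-241/6


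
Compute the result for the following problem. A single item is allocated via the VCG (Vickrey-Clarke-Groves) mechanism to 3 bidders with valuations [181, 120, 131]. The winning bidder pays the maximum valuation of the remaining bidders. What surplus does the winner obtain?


Step 1: The winner is the agent with the highest value: agent 0 with value 181
Step 2: Values of other agents: [120, 131]
Step 3: VCG payment = max of others' values = 131
Step 4: Surplus = 181 - 131 = 50

50


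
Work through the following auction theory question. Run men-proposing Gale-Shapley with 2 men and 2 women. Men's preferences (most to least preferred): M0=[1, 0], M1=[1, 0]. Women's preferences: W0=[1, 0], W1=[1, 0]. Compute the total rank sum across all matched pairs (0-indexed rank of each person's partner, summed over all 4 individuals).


Step 1: Run Gale-Shapley (men propose, women hold best offer):
  M0 proposes to W1; she accepts
  M1 proposes to W1; she switches from M0
  M0 proposes to W0; she accepts
Step 2: Final matching: W0-M0, W1-M1
Step 3: 0-indexed ranks (man's rank of his match, then woman's): 1 + 1 + 0 + 0
Step 4: Total rank sum = 2

2


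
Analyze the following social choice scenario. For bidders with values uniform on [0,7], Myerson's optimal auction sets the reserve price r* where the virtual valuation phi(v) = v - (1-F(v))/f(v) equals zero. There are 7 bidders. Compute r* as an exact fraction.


Step 1: For U[0,7], F(v) = v/7 and f(v) = 1/7
Step 2: phi(v) = v - (1 - v/7)/(1/7) = v - (7 - v) = 2v - 7
Step 3: Set phi(r*) = 0: 2r* - 7 = 0
Step 4: r* = 7/2 (the number of bidders n = 7 does not enter)

7/2


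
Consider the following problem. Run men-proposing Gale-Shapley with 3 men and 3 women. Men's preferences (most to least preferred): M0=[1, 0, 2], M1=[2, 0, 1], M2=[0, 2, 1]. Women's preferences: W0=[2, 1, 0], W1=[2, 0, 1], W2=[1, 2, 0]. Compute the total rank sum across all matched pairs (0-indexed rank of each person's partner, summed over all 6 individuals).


Step 1: Run Gale-Shapley (men propose, women hold best offer):
  M0 proposes to W1; she accepts
  M1 proposes to W2; she accepts
  M2 proposes to W0; she accepts
Step 2: Final matching: W0-M2, W1-M0, W2-M1
Step 3: 0-indexed ranks (man's rank of his match, then woman's): 0 + 0 + 0 + 1 + 0 + 0
Step 4: Total rank sum = 1

1


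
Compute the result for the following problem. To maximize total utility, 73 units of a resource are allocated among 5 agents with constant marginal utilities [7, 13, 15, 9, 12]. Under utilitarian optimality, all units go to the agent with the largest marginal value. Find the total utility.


Step 1: The marginal utilities are [7, 13, 15, 9, 12]
Step 2: The highest marginal utility is 15
Step 3: All 73 units go to that agent
Step 4: Total utility = 15 * 73 = 1095

1095


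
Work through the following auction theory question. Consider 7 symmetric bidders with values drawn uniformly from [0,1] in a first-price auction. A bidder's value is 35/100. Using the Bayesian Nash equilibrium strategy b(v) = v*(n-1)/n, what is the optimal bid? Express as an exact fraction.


Step 1: The symmetric BNE bidding function is b(v) = v * (n-1) / n
Step 2: Substitute v = 7/20 and n = 7
Step 3: b = 7/20 * 6/7
Step 4: b = 3/10

3/10


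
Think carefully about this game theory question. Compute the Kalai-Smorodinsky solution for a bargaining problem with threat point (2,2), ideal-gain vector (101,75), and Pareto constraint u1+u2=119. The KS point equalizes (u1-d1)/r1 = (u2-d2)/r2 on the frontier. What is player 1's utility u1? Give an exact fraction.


Step 1: At the KS point, (u1-d1)/r1 = (u2-d2)/r2 = t and u1+u2 = 119
Step 2: u1 = d1 + r1*t and u2 = d2 + r2*t, so (d1 + r1*t) + (d2 + r2*t) = 119
Step 3: t = (119 - 2 - 2)/(101 + 75) = 115/176
Step 4: u1 = d1 + r1*t = 2 + 101 * 115/176 = 11967/176
Step 5: (Check: u2 = d2 + r2*t = 8977/176; u1+u2 = 11967/176 + 8977/176 = 119, on the frontier.)

11967/176


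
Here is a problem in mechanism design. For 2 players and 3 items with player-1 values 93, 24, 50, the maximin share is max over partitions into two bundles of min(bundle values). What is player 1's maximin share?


Step 1: Item values = 93, 24, 50
Step 2: Enumerate all 2-bundle partitions and take the smaller bundle:
  Partition 1: {93} vs {24,50} -> bundles 93, 74; min = 74
  Partition 2: {24} vs {93,50} -> bundles 24, 143; min = 24
  Partition 3: {50} vs {93,24} -> bundles 50, 117; min = 50
Step 3: MMS = max(74, 24, 50) = 74

74


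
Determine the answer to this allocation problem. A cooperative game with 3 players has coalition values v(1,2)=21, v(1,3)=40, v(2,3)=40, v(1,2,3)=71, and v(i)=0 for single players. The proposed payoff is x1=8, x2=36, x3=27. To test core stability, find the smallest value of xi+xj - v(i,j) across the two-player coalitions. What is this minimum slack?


Step 1: Slack for coalition (1,2): x1+x2 - v12 = 44 - 21 = 23
Step 2: Slack for coalition (1,3): x1+x3 - v13 = 35 - 40 = -5
Step 3: Slack for coalition (2,3): x2+x3 - v23 = 63 - 40 = 23
Step 4: Minimum slack = min(23, -5, 23) = -5, attained by (1,3); coalition (1,3) can block (slack < 0), so the allocation is not in the core

-5


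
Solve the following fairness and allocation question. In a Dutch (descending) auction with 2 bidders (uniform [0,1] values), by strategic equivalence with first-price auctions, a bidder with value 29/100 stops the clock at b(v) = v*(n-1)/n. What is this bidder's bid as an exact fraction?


Step 1: Dutch auctions are strategically equivalent to first-price auctions
Step 2: The equilibrium bid is b(v) = v*(n-1)/n
Step 3: b = 29/100 * 1/2
Step 4: b = 29/200

29/200


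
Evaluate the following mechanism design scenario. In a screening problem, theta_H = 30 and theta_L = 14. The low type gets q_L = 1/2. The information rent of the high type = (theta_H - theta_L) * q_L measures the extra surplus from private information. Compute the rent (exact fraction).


Step 1: theta_H - theta_L = 30 - 14 = 16
Step 2: Information rent = (theta_H - theta_L) * q_L
Step 3: = 16 * 1/2
Step 4: = 8

8


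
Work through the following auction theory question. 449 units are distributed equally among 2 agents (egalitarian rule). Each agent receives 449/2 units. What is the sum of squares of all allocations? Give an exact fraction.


Step 1: Each agent's share = 449/2
Step 2: Square of each share = (449/2)^2 = 201601/4
Step 3: Sum of squares = 2 * 201601/4 = 201601/2

201601/2


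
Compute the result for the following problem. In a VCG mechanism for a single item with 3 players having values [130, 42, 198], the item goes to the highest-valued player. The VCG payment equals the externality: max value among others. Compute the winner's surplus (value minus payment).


Step 1: The winner is the agent with the highest value: agent 2 with value 198
Step 2: Values of other agents: [130, 42]
Step 3: VCG payment = max of others' values = 130
Step 4: Surplus = 198 - 130 = 68

68


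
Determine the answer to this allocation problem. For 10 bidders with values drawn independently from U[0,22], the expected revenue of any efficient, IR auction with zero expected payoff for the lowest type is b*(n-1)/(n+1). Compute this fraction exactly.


Step 1: By Revenue Equivalence, expected revenue = b*(n-1)/(n+1)
Step 2: Substituting n = 10, b = 22
Step 3: Revenue = 22*(10-1)/(10+1) = 22*9/11
Step 4: Revenue = 198/11 = 18

18


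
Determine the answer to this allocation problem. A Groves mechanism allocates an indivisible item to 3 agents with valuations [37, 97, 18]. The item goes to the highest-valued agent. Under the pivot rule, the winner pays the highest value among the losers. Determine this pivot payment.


Step 1: The efficient winner is agent 1 with value 97
Step 2: Other agents' values: [37, 18]
Step 3: Pivot payment = max(others) = 37
Step 4: The winner pays 37

37


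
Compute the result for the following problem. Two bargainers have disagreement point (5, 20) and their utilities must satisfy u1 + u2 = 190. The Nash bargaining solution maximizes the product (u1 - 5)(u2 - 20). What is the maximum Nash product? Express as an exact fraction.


Step 1: The Nash solution splits surplus symmetrically above the disagreement point
Step 2: u1 = (total + d1 - d2)/2 = (190 + 5 - 20)/2 = 175/2
Step 3: u2 = (total - d1 + d2)/2 = (190 - 5 + 20)/2 = 205/2
Step 4: Nash product = (175/2 - 5) * (205/2 - 20)
Step 5: = 165/2 * 165/2 = 27225/4

27225/4


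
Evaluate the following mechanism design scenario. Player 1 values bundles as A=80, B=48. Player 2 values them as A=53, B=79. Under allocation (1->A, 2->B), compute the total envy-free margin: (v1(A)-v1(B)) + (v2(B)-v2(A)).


Step 1: Player 1's margin = v1(A) - v1(B) = 80 - 48 = 32
Step 2: Player 2's margin = v2(B) - v2(A) = 79 - 53 = 26
Step 3: Total margin = 32 + 26 = 58

58


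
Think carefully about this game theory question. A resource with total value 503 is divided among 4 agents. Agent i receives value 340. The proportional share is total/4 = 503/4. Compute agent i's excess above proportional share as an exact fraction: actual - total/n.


Step 1: Proportional share = 503/4
Step 2: Agent's actual allocation = 340
Step 3: Excess = 340 - 503/4 = 857/4

857/4


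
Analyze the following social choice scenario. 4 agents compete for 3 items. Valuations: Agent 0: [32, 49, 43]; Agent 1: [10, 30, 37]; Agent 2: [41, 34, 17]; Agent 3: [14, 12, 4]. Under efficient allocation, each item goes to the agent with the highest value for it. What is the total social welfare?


Step 1: For each item, find the maximum value among all agents.
Step 2: Item 0 -> Agent 2 (value 41)
Step 3: Item 1 -> Agent 0 (value 49)
Step 4: Item 2 -> Agent 0 (value 43)
Step 5: Total welfare = 41 + 49 + 43 = 133

133


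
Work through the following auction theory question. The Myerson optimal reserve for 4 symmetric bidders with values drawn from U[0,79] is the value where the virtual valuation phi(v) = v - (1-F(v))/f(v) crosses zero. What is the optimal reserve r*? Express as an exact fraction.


Step 1: For U[0,79], F(v) = v/79 and f(v) = 1/79
Step 2: phi(v) = v - (1 - v/79)/(1/79) = v - (79 - v) = 2v - 79
Step 3: Set phi(r*) = 0: 2r* - 79 = 0
Step 4: r* = 79/2 (the number of bidders n = 4 does not enter)

79/2


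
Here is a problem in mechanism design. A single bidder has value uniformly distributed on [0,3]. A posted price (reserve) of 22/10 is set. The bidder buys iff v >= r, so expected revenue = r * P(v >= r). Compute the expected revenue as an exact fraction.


Step 1: Posted price r = 11/5, value support [0,3]
Step 2: P(v >= r) = (3 - 11/5)/3 = 4/15
Step 3: Expected revenue = r * P(v >= r) = 11/5 * 4/15
Step 4: Revenue = 44/75

44/75


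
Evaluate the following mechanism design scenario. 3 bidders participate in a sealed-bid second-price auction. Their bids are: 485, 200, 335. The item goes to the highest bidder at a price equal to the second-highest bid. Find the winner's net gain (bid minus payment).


Step 1: Sort bids in descending order: 485, 335, 200
Step 2: The winning bid is the highest: 485
Step 3: The payment equals the second-highest bid: 335
Step 4: Surplus = winner's bid - payment = 485 - 335 = 150

150


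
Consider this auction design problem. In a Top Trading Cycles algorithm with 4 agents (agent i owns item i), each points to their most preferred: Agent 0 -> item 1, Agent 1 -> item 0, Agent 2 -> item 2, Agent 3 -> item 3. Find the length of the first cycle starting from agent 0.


Step 1: Trace the pointer graph from agent 0: 0 -> 1 -> 0
Step 2: A cycle is detected when we revisit agent 0
Step 3: The cycle is: 0 -> 1 -> 0
Step 4: Cycle length = 2

2


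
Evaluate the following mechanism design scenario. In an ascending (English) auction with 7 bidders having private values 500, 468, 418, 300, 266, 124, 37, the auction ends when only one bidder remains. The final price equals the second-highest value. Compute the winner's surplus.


Step 1: Identify the highest value: 500
Step 2: Identify the second-highest value: 468
Step 3: The final price = second-highest value = 468
Step 4: Surplus = 500 - 468 = 32

32


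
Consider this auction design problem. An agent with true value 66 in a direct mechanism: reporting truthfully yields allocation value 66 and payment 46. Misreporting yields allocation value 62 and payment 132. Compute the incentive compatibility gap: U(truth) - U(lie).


Step 1: U(truth) = value - payment = 66 - 46 = 20
Step 2: U(lie) = allocation - payment = 62 - 132 = -70
Step 3: IC gap = 20 - (-70) = 90

90


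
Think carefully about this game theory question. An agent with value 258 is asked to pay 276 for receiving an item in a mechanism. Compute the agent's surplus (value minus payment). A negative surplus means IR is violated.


Step 1: Surplus = value - payment = 258 - 276 = -18
Step 2: IR is violated (surplus < 0)

-18


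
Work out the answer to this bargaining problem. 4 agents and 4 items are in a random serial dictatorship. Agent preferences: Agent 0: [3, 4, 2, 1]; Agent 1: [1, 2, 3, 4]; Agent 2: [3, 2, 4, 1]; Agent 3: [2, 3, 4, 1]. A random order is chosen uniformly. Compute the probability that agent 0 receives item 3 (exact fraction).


Step 1: Agent 0 wants item 3
Step 2: There are 24 possible orderings of agents
Step 3: In 12 orderings, agent 0 gets item 3
Step 4: Probability = 12/24 = 1/2

1/2


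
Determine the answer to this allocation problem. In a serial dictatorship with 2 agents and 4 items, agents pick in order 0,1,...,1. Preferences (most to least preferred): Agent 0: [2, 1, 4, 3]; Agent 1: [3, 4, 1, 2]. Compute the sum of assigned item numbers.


Step 1: Agent 0 picks item 2
Step 2: Agent 1 picks item 3
Step 3: Sum = 2 + 3 = 5

5


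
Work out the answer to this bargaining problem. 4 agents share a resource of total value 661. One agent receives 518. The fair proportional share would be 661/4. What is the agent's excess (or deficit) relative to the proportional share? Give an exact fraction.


Step 1: Proportional share = 661/4
Step 2: Agent's actual allocation = 518
Step 3: Excess = 518 - 661/4 = 1411/4

1411/4


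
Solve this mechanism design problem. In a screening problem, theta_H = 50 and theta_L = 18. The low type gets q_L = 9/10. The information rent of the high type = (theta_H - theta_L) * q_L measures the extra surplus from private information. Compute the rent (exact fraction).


Step 1: theta_H - theta_L = 50 - 18 = 32
Step 2: Information rent = (theta_H - theta_L) * q_L
Step 3: = 32 * 9/10
Step 4: = 144/5

144/5


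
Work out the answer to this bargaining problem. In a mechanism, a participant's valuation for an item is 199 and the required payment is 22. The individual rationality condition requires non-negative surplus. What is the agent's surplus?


Step 1: Surplus = value - payment = 199 - 22 = 177
Step 2: IR is satisfied (surplus >= 0)

177


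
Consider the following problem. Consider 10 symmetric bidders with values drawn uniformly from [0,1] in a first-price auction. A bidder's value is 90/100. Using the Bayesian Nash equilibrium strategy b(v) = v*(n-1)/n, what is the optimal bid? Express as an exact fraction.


Step 1: The symmetric BNE bidding function is b(v) = v * (n-1) / n
Step 2: Substitute v = 9/10 and n = 10
Step 3: b = 9/10 * 9/10
Step 4: b = 81/100

81/100


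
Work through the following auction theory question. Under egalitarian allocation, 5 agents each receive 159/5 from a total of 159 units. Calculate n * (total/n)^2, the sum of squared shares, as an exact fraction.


Step 1: Each agent's share = 159/5
Step 2: Square of each share = (159/5)^2 = 25281/25
Step 3: Sum of squares = 5 * 25281/25 = 25281/5

25281/5


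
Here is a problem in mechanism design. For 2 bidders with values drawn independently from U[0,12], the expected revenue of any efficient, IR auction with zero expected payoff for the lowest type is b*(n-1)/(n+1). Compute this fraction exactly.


Step 1: By Revenue Equivalence, expected revenue = b*(n-1)/(n+1)
Step 2: Substituting n = 2, b = 12
Step 3: Revenue = 12*(2-1)/(2+1) = 12*1/3
Step 4: Revenue = 12/3 = 4

4


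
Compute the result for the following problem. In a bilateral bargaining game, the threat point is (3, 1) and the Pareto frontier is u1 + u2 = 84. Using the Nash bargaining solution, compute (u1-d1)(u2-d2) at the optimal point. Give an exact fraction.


Step 1: The Nash solution splits surplus symmetrically above the disagreement point
Step 2: u1 = (total + d1 - d2)/2 = (84 + 3 - 1)/2 = 43
Step 3: u2 = (total - d1 + d2)/2 = (84 - 3 + 1)/2 = 41
Step 4: Nash product = (43 - 3) * (41 - 1)
Step 5: = 40 * 40 = 1600

1600


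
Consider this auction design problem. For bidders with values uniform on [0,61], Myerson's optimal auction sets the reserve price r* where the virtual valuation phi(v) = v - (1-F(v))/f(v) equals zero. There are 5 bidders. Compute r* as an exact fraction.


Step 1: For U[0,61], F(v) = v/61 and f(v) = 1/61
Step 2: phi(v) = v - (1 - v/61)/(1/61) = v - (61 - v) = 2v - 61
Step 3: Set phi(r*) = 0: 2r* - 61 = 0
Step 4: r* = 61/2 (the number of bidders n = 5 does not enter)

61/2


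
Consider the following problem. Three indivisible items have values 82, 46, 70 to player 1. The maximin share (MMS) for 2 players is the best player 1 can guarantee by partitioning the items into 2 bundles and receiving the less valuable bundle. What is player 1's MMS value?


Step 1: Item values = 82, 46, 70
Step 2: Enumerate all 2-bundle partitions and take the smaller bundle:
  Partition 1: {82} vs {46,70} -> bundles 82, 116; min = 82
  Partition 2: {46} vs {82,70} -> bundles 46, 152; min = 46
  Partition 3: {70} vs {82,46} -> bundles 70, 128; min = 70
Step 3: MMS = max(82, 46, 70) = 82

82


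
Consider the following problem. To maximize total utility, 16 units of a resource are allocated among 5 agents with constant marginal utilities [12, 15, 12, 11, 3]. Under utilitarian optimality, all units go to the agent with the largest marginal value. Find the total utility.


Step 1: The marginal utilities are [12, 15, 12, 11, 3]
Step 2: The highest marginal utility is 15
Step 3: All 16 units go to that agent
Step 4: Total utility = 15 * 16 = 240

240


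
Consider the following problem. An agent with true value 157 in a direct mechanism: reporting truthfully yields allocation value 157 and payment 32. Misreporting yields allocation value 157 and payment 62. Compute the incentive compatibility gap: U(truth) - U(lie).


Step 1: U(truth) = value - payment = 157 - 32 = 125
Step 2: U(lie) = allocation - payment = 157 - 62 = 95
Step 3: IC gap = 125 - 95 = 30

30


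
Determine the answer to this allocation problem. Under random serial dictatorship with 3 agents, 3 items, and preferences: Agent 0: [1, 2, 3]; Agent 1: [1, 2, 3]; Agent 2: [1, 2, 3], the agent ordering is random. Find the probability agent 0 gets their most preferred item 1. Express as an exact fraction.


Step 1: Agent 0 wants item 1
Step 2: There are 6 possible orderings of agents
Step 3: In 2 orderings, agent 0 gets item 1
Step 4: Probability = 2/6 = 1/3

1/3


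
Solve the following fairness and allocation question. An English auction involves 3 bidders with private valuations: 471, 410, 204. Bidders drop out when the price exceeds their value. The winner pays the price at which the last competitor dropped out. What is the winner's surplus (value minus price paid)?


Step 1: Identify the highest value: 471
Step 2: Identify the second-highest value: 410
Step 3: The final price = second-highest value = 410
Step 4: Surplus = 471 - 410 = 61

61


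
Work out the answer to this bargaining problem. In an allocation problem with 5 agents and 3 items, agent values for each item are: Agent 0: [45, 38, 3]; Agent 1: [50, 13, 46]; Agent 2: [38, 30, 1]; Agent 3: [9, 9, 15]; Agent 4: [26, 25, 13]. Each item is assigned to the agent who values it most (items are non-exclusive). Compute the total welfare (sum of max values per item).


Step 1: For each item, find the maximum value among all agents.
Step 2: Item 0 -> Agent 1 (value 50)
Step 3: Item 1 -> Agent 0 (value 38)
Step 4: Item 2 -> Agent 1 (value 46)
Step 5: Total welfare = 50 + 38 + 46 = 134

134


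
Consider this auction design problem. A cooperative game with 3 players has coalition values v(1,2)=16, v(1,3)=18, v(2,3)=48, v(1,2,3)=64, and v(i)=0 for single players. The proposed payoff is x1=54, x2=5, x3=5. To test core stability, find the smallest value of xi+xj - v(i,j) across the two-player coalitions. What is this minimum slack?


Step 1: Slack for coalition (1,2): x1+x2 - v12 = 59 - 16 = 43
Step 2: Slack for coalition (1,3): x1+x3 - v13 = 59 - 18 = 41
Step 3: Slack for coalition (2,3): x2+x3 - v23 = 10 - 48 = -38
Step 4: Minimum slack = min(43, 41, -38) = -38, attained by (2,3); coalition (2,3) can block (slack < 0), so the allocation is not in the core

-38


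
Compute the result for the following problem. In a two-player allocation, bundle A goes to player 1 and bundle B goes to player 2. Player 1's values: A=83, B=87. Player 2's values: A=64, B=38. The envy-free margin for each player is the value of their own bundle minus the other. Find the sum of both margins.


Step 1: Player 1's margin = v1(A) - v1(B) = 83 - 87 = -4
Step 2: Player 2's margin = v2(B) - v2(A) = 38 - 64 = -26
Step 3: Total margin = -4 + -26 = -30

-30


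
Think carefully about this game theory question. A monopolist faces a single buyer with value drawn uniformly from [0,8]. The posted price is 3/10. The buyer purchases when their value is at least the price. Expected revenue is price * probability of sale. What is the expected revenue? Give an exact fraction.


Step 1: Posted price r = 3/10, value support [0,8]
Step 2: P(v >= r) = (8 - 3/10)/8 = 77/80
Step 3: Expected revenue = r * P(v >= r) = 3/10 * 77/80
Step 4: Revenue = 231/800

231/800


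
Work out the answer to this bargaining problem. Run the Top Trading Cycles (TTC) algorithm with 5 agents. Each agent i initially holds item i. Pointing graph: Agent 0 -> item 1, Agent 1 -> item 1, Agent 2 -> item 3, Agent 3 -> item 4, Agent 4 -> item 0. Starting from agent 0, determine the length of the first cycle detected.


Step 1: Trace the pointer graph from agent 0: 0 -> 1 -> 1
Step 2: A cycle is detected when we revisit agent 1
Step 3: The cycle is: 1 -> 1
Step 4: Cycle length = 1

1


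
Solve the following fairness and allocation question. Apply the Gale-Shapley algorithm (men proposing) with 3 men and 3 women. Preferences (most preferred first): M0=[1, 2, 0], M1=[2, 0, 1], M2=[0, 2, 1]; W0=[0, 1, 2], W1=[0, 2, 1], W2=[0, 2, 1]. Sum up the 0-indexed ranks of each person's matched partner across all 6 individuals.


Step 1: Run Gale-Shapley (men propose, women hold best offer):
  M0 proposes to W1; she accepts
  M1 proposes to W2; she accepts
  M2 proposes to W0; she accepts
Step 2: Final matching: W0-M2, W1-M0, W2-M1
Step 3: 0-indexed ranks (man's rank of his match, then woman's): 0 + 2 + 0 + 0 + 0 + 2
Step 4: Total rank sum = 4

4


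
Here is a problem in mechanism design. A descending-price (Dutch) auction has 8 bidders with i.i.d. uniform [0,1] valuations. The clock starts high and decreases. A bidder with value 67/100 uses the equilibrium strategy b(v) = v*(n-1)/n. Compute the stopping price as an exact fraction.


Step 1: Dutch auctions are strategically equivalent to first-price auctions
Step 2: The equilibrium bid is b(v) = v*(n-1)/n
Step 3: b = 67/100 * 7/8
Step 4: b = 469/800

469/800


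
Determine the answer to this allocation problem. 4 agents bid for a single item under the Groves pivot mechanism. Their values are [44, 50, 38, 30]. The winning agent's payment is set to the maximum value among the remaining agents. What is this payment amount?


Step 1: The efficient winner is agent 1 with value 50
Step 2: Other agents' values: [44, 38, 30]
Step 3: Pivot payment = max(others) = 44
Step 4: The winner pays 44

44


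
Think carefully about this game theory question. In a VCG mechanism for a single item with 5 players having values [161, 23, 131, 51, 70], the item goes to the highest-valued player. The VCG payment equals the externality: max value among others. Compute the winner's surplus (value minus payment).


Step 1: The winner is the agent with the highest value: agent 0 with value 161
Step 2: Values of other agents: [23, 131, 51, 70]
Step 3: VCG payment = max of others' values = 131
Step 4: Surplus = 161 - 131 = 30

30


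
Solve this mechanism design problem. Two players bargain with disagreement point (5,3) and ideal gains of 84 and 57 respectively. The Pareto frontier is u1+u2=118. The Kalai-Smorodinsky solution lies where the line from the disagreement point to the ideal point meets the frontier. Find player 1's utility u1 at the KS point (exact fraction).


Step 1: At the KS point, (u1-d1)/r1 = (u2-d2)/r2 = t and u1+u2 = 118
Step 2: u1 = d1 + r1*t and u2 = d2 + r2*t, so (d1 + r1*t) + (d2 + r2*t) = 118
Step 3: t = (118 - 5 - 3)/(84 + 57) = 110/141
Step 4: u1 = d1 + r1*t = 5 + 84 * 110/141 = 3315/47
Step 5: (Check: u2 = d2 + r2*t = 2231/47; u1+u2 = 3315/47 + 2231/47 = 118, on the frontier.)

3315/47


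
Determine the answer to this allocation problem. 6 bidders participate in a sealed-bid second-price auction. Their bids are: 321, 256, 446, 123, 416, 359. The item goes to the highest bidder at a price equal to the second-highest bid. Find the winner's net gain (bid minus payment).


Step 1: Sort bids in descending order: 446, 416, 359, 321, 256, 123
Step 2: The winning bid is the highest: 446
Step 3: The payment equals the second-highest bid: 416
Step 4: Surplus = winner's bid - payment = 446 - 416 = 30

30


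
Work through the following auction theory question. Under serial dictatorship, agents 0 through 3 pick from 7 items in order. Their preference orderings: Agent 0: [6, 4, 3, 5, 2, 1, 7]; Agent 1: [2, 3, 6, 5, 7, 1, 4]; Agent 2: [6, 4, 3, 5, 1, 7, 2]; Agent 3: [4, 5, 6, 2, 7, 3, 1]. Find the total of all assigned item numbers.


Step 1: Agent 0 picks item 6
Step 2: Agent 1 picks item 2
Step 3: Agent 2 picks item 4
Step 4: Agent 3 picks item 5
Step 5: Sum = 6 + 2 + 4 + 5 = 17

17


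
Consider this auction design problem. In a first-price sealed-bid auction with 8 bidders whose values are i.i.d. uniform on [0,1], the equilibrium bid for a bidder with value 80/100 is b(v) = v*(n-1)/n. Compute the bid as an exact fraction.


Step 1: The symmetric BNE bidding function is b(v) = v * (n-1) / n
Step 2: Substitute v = 4/5 and n = 8
Step 3: b = 4/5 * 7/8
Step 4: b = 7/10

7/10


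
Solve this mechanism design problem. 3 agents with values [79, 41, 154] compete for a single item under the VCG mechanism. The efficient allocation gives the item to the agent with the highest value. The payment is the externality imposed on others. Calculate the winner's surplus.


Step 1: The winner is the agent with the highest value: agent 2 with value 154
Step 2: Values of other agents: [79, 41]
Step 3: VCG payment = max of others' values = 79
Step 4: Surplus = 154 - 79 = 75

75


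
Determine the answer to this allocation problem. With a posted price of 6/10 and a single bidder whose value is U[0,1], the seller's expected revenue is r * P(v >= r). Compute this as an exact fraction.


Step 1: Posted price r = 3/5, value support [0,1]
Step 2: P(v >= r) = (1 - 3/5)/1 = 2/5
Step 3: Expected revenue = r * P(v >= r) = 3/5 * 2/5
Step 4: Revenue = 6/25

6/25


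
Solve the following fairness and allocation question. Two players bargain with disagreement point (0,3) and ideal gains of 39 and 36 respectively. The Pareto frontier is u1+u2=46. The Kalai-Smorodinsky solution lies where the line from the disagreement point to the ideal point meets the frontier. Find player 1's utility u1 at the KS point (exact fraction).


Step 1: At the KS point, (u1-d1)/r1 = (u2-d2)/r2 = t and u1+u2 = 46
Step 2: u1 = d1 + r1*t and u2 = d2 + r2*t, so (d1 + r1*t) + (d2 + r2*t) = 46
Step 3: t = (46 - 0 - 3)/(39 + 36) = 43/75
Step 4: u1 = d1 + r1*t = 0 + 39 * 43/75 = 559/25
Step 5: (Check: u2 = d2 + r2*t = 591/25; u1+u2 = 559/25 + 591/25 = 46, on the frontier.)

559/25


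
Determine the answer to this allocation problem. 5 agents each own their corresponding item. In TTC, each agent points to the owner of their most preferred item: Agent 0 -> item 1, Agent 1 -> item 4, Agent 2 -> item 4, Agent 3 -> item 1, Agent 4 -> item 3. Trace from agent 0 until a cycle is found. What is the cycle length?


Step 1: Trace the pointer graph from agent 0: 0 -> 1 -> 4 -> 3 -> 1
Step 2: A cycle is detected when we revisit agent 1
Step 3: The cycle is: 1 -> 4 -> 3 -> 1
Step 4: Cycle length = 3

3


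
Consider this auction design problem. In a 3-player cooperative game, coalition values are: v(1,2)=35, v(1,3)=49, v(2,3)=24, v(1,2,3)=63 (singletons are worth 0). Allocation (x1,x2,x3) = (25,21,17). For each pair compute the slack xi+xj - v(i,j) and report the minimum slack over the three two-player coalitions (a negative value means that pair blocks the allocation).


Step 1: Slack for coalition (1,2): x1+x2 - v12 = 46 - 35 = 11
Step 2: Slack for coalition (1,3): x1+x3 - v13 = 42 - 49 = -7
Step 3: Slack for coalition (2,3): x2+x3 - v23 = 38 - 24 = 14
Step 4: Minimum slack = min(11, -7, 14) = -7, attained by (1,3); coalition (1,3) can block (slack < 0), so the allocation is not in the core

-7


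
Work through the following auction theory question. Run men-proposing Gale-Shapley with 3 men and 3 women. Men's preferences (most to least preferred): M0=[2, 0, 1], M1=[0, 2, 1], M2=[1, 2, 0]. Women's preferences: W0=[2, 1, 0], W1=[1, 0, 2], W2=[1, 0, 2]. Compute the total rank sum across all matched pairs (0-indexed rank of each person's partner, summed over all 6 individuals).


Step 1: Run Gale-Shapley (men propose, women hold best offer):
  M0 proposes to W2; she accepts
  M1 proposes to W0; she accepts
  M2 proposes to W1; she accepts
Step 2: Final matching: W0-M1, W1-M2, W2-M0
Step 3: 0-indexed ranks (man's rank of his match, then woman's): 0 + 1 + 0 + 2 + 0 + 1
Step 4: Total rank sum = 4

4


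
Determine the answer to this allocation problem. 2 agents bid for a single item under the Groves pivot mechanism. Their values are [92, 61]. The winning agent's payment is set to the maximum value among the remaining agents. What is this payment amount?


Step 1: The efficient winner is agent 0 with value 92
Step 2: Other agents' values: [61]
Step 3: Pivot payment = max(others) = 61
Step 4: The winner pays 61

61


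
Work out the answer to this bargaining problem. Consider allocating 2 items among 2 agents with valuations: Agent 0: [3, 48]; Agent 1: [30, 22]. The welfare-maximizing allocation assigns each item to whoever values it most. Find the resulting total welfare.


Step 1: For each item, find the maximum value among all agents.
Step 2: Item 0 -> Agent 1 (value 30)
Step 3: Item 1 -> Agent 0 (value 48)
Step 4: Total welfare = 30 + 48 = 78

78


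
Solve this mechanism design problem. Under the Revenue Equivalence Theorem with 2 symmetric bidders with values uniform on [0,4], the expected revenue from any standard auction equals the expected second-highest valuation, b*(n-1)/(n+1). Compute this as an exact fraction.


Step 1: By Revenue Equivalence, expected revenue = b*(n-1)/(n+1)
Step 2: Substituting n = 2, b = 4
Step 3: Revenue = 4*(2-1)/(2+1) = 4*1/3
Step 4: Revenue = 4/3

4/3
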